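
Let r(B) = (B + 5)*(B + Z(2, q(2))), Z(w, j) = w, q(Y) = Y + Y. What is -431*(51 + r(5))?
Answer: -52151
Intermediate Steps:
q(Y) = 2*Y
r(B) = (2 + B)*(5 + B) (r(B) = (B + 5)*(B + 2) = (5 + B)*(2 + B) = (2 + B)*(5 + B))
-431*(51 + r(5)) = -431*(51 + (10 + 5² + 7*5)) = -431*(51 + (10 + 25 + 35)) = -431*(51 + 70) = -431*121 = -52151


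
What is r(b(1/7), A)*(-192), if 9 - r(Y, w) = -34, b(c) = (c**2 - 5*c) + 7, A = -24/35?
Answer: -8256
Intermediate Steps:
A = -24/35 (A = -24*1/35 = -24/35 ≈ -0.68571)
b(c) = 7 + c**2 - 5*c
r(Y, w) = 43 (r(Y, w) = 9 - 1*(-34) = 9 + 34 = 43)
r(b(1/7), A)*(-192) = 43*(-192) = -8256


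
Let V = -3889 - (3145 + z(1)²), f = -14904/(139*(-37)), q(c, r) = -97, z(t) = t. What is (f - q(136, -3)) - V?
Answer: 36694780/5143 ≈ 7134.9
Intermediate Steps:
f = 14904/5143 (f = -14904/(-5143) = -14904*(-1/5143) = 14904/5143 ≈ 2.8979)
V = -7035 (V = -3889 - (3145 + 1²) = -3889 - (3145 + 1) = -3889 - 1*3146 = -3889 - 3146 = -7035)
(f - q(136, -3)) - V = (14904/5143 - 1*(-97)) - 1*(-7035) = (14904/5143 + 97) + 7035 = 513775/5143 + 7035 = 36694780/5143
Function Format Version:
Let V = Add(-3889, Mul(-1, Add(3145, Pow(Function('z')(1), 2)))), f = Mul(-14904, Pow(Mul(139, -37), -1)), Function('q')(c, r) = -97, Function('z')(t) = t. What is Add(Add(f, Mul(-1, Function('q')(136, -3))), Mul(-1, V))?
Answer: Rational(36694780, 5143) ≈ 7134.9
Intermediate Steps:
f = Rational(14904, 5143) (f = Mul(-14904, Pow(-5143, -1)) = Mul(-14904, Rational(-1, 5143)) = Rational(14904, 5143) ≈ 2.8979)
V = -7035 (V = Add(-3889, Mul(-1, Add(3145, Pow(1, 2)))) = Add(-3889, Mul(-1, Add(3145, 1))) = Add(-3889, Mul(-1, 3146)) = Add(-3889, -3146) = -7035)
Add(Add(f, Mul(-1, Function('q')(136, -3))), Mul(-1, V)) = Add(Add(Rational(14904, 5143), Mul(-1, -97)), Mul(-1, -7035)) = Add(Add(Rational(14904, 5143), 97), 7035) = Add(Rational(513775, 5143), 7035) = Rational(36694780, 5143)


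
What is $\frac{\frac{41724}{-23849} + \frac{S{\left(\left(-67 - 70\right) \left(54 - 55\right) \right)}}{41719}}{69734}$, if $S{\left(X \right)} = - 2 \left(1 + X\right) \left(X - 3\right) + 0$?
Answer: $- \frac{1311357486}{34691145879677} \approx -3.7801 \cdot 10^{-5}$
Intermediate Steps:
$S{\left(X \right)} = - 2 \left(1 + X\right) \left(-3 + X\right)$ ($S{\left(X \right)} = - 2 \left(1 + X\right) \left(-3 + X\right) + 0 = - 2 \left(1 + X\right) \left(-3 + X\right)$)
$\frac{\frac{41724}{-23849} + \frac{S{\left(\left(-67 - 70\right) \left(54 - 55\right) \right)}}{41719}}{69734} = \frac{\frac{41724}{-23849} + \frac{6 - 2 \left(\left(-67 - 70\right) \left(54 - 55\right)\right)^{2} + 4 \left(-67 - 70\right) \left(54 - 55\right)}{41719}}{69734} = \left(41724 \left(- \frac{1}{23849}\right) + \left(6 - 2 \left(\left(-137\right) \left(-1\right)\right)^{2} + 4 \left(\left(-137\right) \left(-1\right)\right)\right) \frac{1}{41719}\right) \frac{1}{69734} = \left(- \frac{41724}{23849} + \left(6 - 2 \cdot 137^{2} + 4 \cdot 137\right) \frac{1}{41719}\right) \frac{1}{69734} = \left(- \frac{41724}{23849} + \left(6 - 37538 + 548\right) \frac{1}{41719}\right) \frac{1}{69734} = \left(- \frac{41724}{23849} - \frac{36984}{41719}\right) \frac{1}{69734} = \left(- \frac{2622714972}{994956431}\right) \frac{1}{69734} = - \frac{1311357486}{34691145879677}$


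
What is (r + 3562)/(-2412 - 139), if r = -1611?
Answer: -1951/2551 ≈ -0.76480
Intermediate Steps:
(r + 3562)/(-2412 - 139) = (-1611 + 3562)/(-2412 - 139) = 1951/(-2551) = 1951*(-1/2551) = -1951/2551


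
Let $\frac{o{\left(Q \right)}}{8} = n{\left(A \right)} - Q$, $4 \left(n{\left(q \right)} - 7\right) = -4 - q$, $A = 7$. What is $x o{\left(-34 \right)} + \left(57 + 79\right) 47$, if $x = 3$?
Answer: $7310$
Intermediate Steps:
$n{\left(q \right)} = 6 - \frac{q}{4}$ ($n{\left(q \right)} = 7 + \frac{-4 - q}{4} = 7 - \left(1 + \frac{q}{4}\right) = 6 - \frac{q}{4}$)
$o{\left(Q \right)} = 34 - 8 Q$ ($o{\left(Q \right)} = 8 \left(\left(6 - \frac{7}{4}\right) - Q\right) = 8 \left(\frac{17}{4} - Q\right) = 34 - 8 Q$)
$x o{\left(-34 \right)} + \left(57 + 79\right) 47 = 3 \left(34 - -272\right) + \left(57 + 79\right) 47 = 3 \left(34 + 272\right) + 136 \cdot 47 = 3 \cdot 306 + 6392 = 918 + 6392 = 7310$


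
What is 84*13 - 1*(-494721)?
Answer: 495813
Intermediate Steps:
84*13 - 1*(-494721) = 1092 + 494721 = 495813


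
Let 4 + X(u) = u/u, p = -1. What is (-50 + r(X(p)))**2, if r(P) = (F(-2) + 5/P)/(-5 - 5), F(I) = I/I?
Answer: 561001/225 ≈ 2493.3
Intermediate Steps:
F(I) = 1
X(u) = -3 (X(u) = -4 + u/u = -4 + 1 = -3)
r(P) = -1/10 - 1/(2*P) (r(P) = (1 + 5/P)/(-5 - 5) = (1 + 5/P)/(-10) = (1 + 5/P)*(-1/10) = -1/10 - 1/(2*P))
(-50 + r(X(p)))**2 = (-50 + (1/10)*(-5 - 1*(-3))/(-3))**2 = (-50 + (1/10)*(-1/3)*(-5 + 3))**2 = (-50 + (1/10)*(-1/3)*(-2))**2 = (-50 + 1/15)**2 = (-749/15)**2 = 561001/225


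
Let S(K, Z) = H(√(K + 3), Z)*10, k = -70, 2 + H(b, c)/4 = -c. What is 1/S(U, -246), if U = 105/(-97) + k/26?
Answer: 1/9760 ≈ 0.00010246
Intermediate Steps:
H(b, c) = -8 - 4*c (H(b, c) = -8 + 4*(-c) = -8 - 4*c)
U = -4760/1261 (U = 105/(-97) - 70/26 = 105*(-1/97) - 70*1/26 = -105/97 - 35/13 = -4760/1261 ≈ -3.7748)
S(K, Z) = -80 - 40*Z (S(K, Z) = (-8 - 4*Z)*10 = -80 - 40*Z)
1/S(U, -246) = 1/(-80 - 40*(-246)) = 1/(-80 + 9840) = 1/9760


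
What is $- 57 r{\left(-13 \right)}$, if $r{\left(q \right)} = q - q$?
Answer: $0$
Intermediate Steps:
$r{\left(q \right)} = 0$
$- 57 r{\left(-13 \right)} = \left(-57\right) 0 = 0$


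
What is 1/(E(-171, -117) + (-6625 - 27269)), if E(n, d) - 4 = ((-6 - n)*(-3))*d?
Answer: 1/24025 ≈ 4.1623e-5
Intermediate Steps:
E(n, d) = 4 + d*(18 + 3*n) (E(n, d) = 4 + ((-6 - n)*(-3))*d = 4 + (18 + 3*n)*d = 4 + d*(18 + 3*n))
1/(E(-171, -117) + (-6625 - 27269)) = 1/((4 + 18*(-117) + 3*(-117)*(-171)) + (-6625 - 27269)) = 1/((4 - 2106 + 60021) - 33894) = 1/(57919 - 33894) = 1/24025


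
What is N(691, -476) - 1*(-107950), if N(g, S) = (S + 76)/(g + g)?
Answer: 74593250/691 ≈ 1.0795e+5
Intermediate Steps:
N(g, S) = (76 + S)/(2*g) (N(g, S) = (76 + S)/((2*g)) = (76 + S)*(1/(2*g)) = (76 + S)/(2*g))
N(691, -476) - 1*(-107950) = (½)*(76 - 476)/691 - 1*(-107950) = (½)*(1/691)*(-400) + 107950 = -200/691 + 107950 = 74593250/691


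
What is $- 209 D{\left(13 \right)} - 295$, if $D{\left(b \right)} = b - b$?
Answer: $-295$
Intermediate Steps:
$D{\left(b \right)} = 0$
$- 209 D{\left(13 \right)} - 295 = \left(-209\right) 0 - 295 = 0 - 295 = -295$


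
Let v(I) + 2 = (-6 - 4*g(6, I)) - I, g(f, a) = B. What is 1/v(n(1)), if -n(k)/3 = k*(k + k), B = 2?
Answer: -1/10 ≈ -0.10000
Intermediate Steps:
g(f, a) = 2
n(k) = -6*k**2 (n(k) = -3*k*(k + k) = -3*k*2*k = -6*k**2)
v(I) = -16 - I (v(I) = -2 + ((-6 - 4*2) - I) = -2 + ((-6 - 8) - I) = -2 + (-14 - I) = -16 - I)
1/v(n(1)) = 1/(-16 - (-6)*1**2) = 1/(-16 - (-6)) = 1/(-16 - 1*(-6)) = 1/(-16 + 6) = 1/(-10) = -1/10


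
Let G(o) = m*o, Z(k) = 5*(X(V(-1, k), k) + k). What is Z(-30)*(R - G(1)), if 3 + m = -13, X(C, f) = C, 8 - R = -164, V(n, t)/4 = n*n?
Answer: -24440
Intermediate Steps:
V(n, t) = 4*n² (V(n, t) = 4*(n*n) = 4*n²)
R = 172 (R = 8 - 1*(-164) = 8 + 164 = 172)
m = -16 (m = -3 - 13 = -16)
Z(k) = 20 + 5*k (Z(k) = 5*(4*(-1)² + k) = 5*(4*1 + k) = 5*(4 + k) = 20 + 5*k)
G(o) = -16*o
Z(-30)*(R - G(1)) = (20 + 5*(-30))*(172 - (-16)) = (20 - 150)*(172 - 1*(-16)) = -130*(172 + 16) = -130*188 = -24440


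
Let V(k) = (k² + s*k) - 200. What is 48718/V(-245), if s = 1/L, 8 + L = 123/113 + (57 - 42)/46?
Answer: 1667665858/2049143085 ≈ 0.81384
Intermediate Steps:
L = -34231/5198 (L = -8 + (123/113 + (57 - 42)/46) = -8 + (123*(1/113) + 15*(1/46)) = -8 + (123/113 + 15/46) = -8 + 7353/5198 = -34231/5198 ≈ -6.5854)
s = -5198/34231 (s = 1/(-34231/5198) = -5198/34231 ≈ -0.15185)
V(k) = -200 + k² - 5198*k/34231 (V(k) = (k² - 5198*k/34231) - 200 = -200 + k² - 5198*k/34231)
48718/V(-245) = 48718/(-200 + (-245)² - 5198/34231*(-245)) = 48718/(-200 + 60025 + 1273510/34231) = 48718/(2049143085/34231) = 48718*(34231/2049143085) = 1667665858/2049143085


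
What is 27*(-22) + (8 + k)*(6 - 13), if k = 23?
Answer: -811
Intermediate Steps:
27*(-22) + (8 + k)*(6 - 13) = 27*(-22) + (8 + 23)*(6 - 13) = -594 + 31*(-7) = -594 - 217 = -811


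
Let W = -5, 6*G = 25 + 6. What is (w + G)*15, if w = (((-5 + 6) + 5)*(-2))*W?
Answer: 1955/2 ≈ 977.50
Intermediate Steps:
G = 31/6 (G = (25 + 6)/6 = (1/6)*31 = 31/6 ≈ 5.1667)
w = 60 (w = (((-5 + 6) + 5)*(-2))*(-5) = ((1 + 5)*(-2))*(-5) = (6*(-2))*(-5) = -12*(-5) = 60)
(w + G)*15 = (60 + 31/6)*15 = (391/6)*15 = 1955/2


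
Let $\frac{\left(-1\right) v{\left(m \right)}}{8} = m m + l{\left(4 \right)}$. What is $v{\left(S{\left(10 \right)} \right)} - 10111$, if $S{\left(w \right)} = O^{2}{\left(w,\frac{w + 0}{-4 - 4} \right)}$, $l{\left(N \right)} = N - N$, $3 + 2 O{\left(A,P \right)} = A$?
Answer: $- \frac{22623}{2} \approx -11312.0$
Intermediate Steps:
$O{\left(A,P \right)} = - \frac{3}{2} + \frac{A}{2}$
$l{\left(N \right)} = 0$
$S{\left(w \right)} = \left(- \frac{3}{2} + \frac{w}{2}\right)^{2}$
$v{\left(m \right)} = - 8 m^{2}$ ($v{\left(m \right)} = - 8 \left(m m + 0\right) = - 8 \left(m^{2} + 0\right) = - 8 m^{2}$)
$v{\left(S{\left(10 \right)} \right)} - 10111 = - 8 \left(\frac{\left(-3 + 10\right)^{2}}{4}\right)^{2} - 10111 = - 8 \left(\frac{7^{2}}{4}\right)^{2} - 10111 = - 8 \left(\frac{1}{4} \cdot 49\right)^{2} - 10111 = - 8 \left(\frac{49}{4}\right)^{2} - 10111 = \left(-8\right) \frac{2401}{16} - 10111 = - \frac{2401}{2} - 10111 = - \frac{22623}{2}$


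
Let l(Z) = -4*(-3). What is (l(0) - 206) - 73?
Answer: -267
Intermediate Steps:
l(Z) = 12
(l(0) - 206) - 73 = (12 - 206) - 73 = -194 - 73 = -267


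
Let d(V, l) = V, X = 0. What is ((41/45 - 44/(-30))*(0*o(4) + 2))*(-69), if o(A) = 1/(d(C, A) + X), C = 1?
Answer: -4922/15 ≈ -328.13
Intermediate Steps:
o(A) = 1 (o(A) = 1/(1 + 0) = 1/1 = 1)
((41/45 - 44/(-30))*(0*o(4) + 2))*(-69) = ((41/45 - 44/(-30))*(0*1 + 2))*(-69) = ((41*(1/45) - 44*(-1/30))*(0 + 2))*(-69) = ((41/45 + 22/15)*2)*(-69) = ((107/45)*2)*(-69) = (214/45)*(-69) = -4922/15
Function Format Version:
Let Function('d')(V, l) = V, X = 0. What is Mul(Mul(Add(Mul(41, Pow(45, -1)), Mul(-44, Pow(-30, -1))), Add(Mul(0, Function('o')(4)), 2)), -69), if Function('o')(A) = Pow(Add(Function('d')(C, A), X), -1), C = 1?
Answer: Rational(-4922, 15) ≈ -328.13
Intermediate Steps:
Function('o')(A) = 1 (Function('o')(A) = Pow(Add(1, 0), -1) = Pow(1, -1) = 1)
Mul(Mul(Add(Mul(41, Pow(45, -1)), Mul(-44, Pow(-30, -1))), Add(Mul(0, Function('o')(4)), 2)), -69) = Mul(Mul(Add(Mul(41, Pow(45, -1)), Mul(-44, Pow(-30, -1))), Add(Mul(0, 1), 2)), -69) = Mul(Mul(Add(Mul(41, Rational(1, 45)), Mul(-44, Rational(-1, 30))), Add(0, 2)), -69) = Mul(Mul(Add(Rational(41, 45), Rational(22, 15)), 2), -69) = Mul(Mul(Rational(107, 45), 2), -69) = Mul(Rational(214, 45), -69) = Rational(-4922, 15)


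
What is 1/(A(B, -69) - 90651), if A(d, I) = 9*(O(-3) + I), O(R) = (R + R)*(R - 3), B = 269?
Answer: -1/90948 ≈ -1.0995e-5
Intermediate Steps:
O(R) = 2*R*(-3 + R) (O(R) = (2*R)*(-3 + R) = 2*R*(-3 + R))
A(d, I) = 324 + 9*I (A(d, I) = 9*(2*(-3)*(-3 - 3) + I) = 9*(2*(-3)*(-6) + I) = 9*(36 + I) = 324 + 9*I)
1/(A(B, -69) - 90651) = 1/((324 + 9*(-69)) - 90651) = 1/((324 - 621) - 90651) = 1/(-297 - 90651) = 1/(-90948) = -1/90948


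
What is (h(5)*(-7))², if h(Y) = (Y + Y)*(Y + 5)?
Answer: 490000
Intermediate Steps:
h(Y) = 2*Y*(5 + Y) (h(Y) = (2*Y)*(5 + Y) = 2*Y*(5 + Y))
(h(5)*(-7))² = ((2*5*(5 + 5))*(-7))² = ((2*5*10)*(-7))² = (100*(-7))² = (-700)² = 490000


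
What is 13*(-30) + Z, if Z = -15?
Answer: -405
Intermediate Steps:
13*(-30) + Z = 13*(-30) - 15 = -390 - 15 = -405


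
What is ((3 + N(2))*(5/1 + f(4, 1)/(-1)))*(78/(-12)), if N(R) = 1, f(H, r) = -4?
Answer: -234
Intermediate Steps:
((3 + N(2))*(5/1 + f(4, 1)/(-1)))*(78/(-12)) = ((3 + 1)*(5/1 - 4/(-1)))*(78/(-12)) = (4*(5*1 - 4*(-1)))*(78*(-1/12)) = (4*(5 + 4))*(-13/2) = (4*9)*(-13/2) = 36*(-13/2) = -234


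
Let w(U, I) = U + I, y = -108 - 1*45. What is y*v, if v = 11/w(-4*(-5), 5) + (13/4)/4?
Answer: -76653/400 ≈ -191.63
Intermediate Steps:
y = -153 (y = -108 - 45 = -153)
w(U, I) = I + U
v = 501/400 (v = 11/(5 - 4*(-5)) + (13/4)/4 = 11/(5 + 20) + (13*(¼))*(¼) = 11/25 + (13/4)*(¼) = 11*(1/25) + 13/16 = 11/25 + 13/16 = 501/400 ≈ 1.2525)
y*v = -153*501/400 = -76653/400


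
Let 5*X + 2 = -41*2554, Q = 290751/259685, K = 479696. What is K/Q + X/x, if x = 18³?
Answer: 302702212306657/706524930 ≈ 4.2844e+5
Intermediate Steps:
x = 5832
Q = 290751/259685 (Q = 290751*(1/259685) = 290751/259685 ≈ 1.1196)
X = -104716/5 (X = -⅖ + (-41*2554)/5 = -⅖ + (⅕)*(-104714) = -⅖ - 104714/5 = -104716/5 ≈ -20943.)
K/Q + X/x = 479696/(290751/259685) - 104716/5/5832 = 479696*(259685/290751) - 104716/5*1/5832 = 124569855760/290751 - 26179/7290 = 302702212306657/706524930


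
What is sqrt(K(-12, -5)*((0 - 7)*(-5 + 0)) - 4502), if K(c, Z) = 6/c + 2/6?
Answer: I*sqrt(162282)/6 ≈ 67.14*I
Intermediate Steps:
K(c, Z) = 1/3 + 6/c (K(c, Z) = 6/c + 2*(1/6) = 6/c + 1/3 = 1/3 + 6/c)
sqrt(K(-12, -5)*((0 - 7)*(-5 + 0)) - 4502) = sqrt(((1/3)*(18 - 12)/(-12))*((0 - 7)*(-5 + 0)) - 4502) = sqrt(((1/3)*(-1/12)*6)*(-7*(-5)) - 4502) = sqrt(-1/6*35 - 4502) = sqrt(-35/6 - 4502) = sqrt(-27047/6) = I*sqrt(162282)/6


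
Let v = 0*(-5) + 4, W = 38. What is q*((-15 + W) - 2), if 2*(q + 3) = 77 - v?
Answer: 1407/2 ≈ 703.50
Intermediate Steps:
v = 4 (v = 0 + 4 = 4)
q = 67/2 (q = -3 + (77 - 1*4)/2 = -3 + (77 - 4)/2 = -3 + (½)*73 = -3 + 73/2 = 67/2 ≈ 33.500)
q*((-15 + W) - 2) = 67*((-15 + 38) - 2)/2 = 67*(23 - 2)/2 = (67/2)*21 = 1407/2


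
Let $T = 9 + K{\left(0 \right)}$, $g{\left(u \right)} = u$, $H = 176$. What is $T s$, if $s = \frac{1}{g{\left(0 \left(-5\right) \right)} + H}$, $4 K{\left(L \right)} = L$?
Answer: $\frac{9}{176} \approx 0.051136$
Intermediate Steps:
$K{\left(L \right)} = \frac{L}{4}$
$T = 9$ ($T = 9 + \frac{1}{4} \cdot 0 = 9 + 0 = 9$)
$s = \frac{1}{176}$ ($s = \frac{1}{0 \left(-5\right) + 176} = \frac{1}{0 + 176} = \frac{1}{176} \approx 0.0056818$)
$T s = 9 \cdot \frac{1}{176} = \frac{9}{176}$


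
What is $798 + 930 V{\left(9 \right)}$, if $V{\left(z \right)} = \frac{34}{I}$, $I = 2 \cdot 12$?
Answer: $\frac{4231}{2} \approx 2115.5$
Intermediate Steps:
$I = 24$
$V{\left(z \right)} = \frac{17}{12}$ ($V{\left(z \right)} = \frac{34}{24} = 34 \cdot \frac{1}{24} = \frac{17}{12}$)
$798 + 930 V{\left(9 \right)} = 798 + 930 \cdot \frac{17}{12} = 798 + \frac{2635}{2} = \frac{4231}{2}$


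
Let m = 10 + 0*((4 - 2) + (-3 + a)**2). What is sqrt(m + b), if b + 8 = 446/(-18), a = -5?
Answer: I*sqrt(205)/3 ≈ 4.7726*I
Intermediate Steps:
m = 10 (m = 10 + 0*((4 - 2) + (-3 - 5)**2) = 10 + 0*(2 + (-8)**2) = 10 + 0*(2 + 64) = 10 + 0*66 = 10 + 0 = 10)
b = -295/9 (b = -8 + 446/(-18) = -8 + 446*(-1/18) = -8 - 223/9 = -295/9 ≈ -32.778)
sqrt(m + b) = sqrt(10 - 295/9) = sqrt(-205/9) = I*sqrt(205)/3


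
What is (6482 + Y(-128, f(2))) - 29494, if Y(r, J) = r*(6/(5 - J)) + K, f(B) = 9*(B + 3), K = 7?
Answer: -114929/5 ≈ -22986.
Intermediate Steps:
f(B) = 27 + 9*B (f(B) = 9*(3 + B) = 27 + 9*B)
Y(r, J) = 7 + 6*r/(5 - J) (Y(r, J) = r*(6/(5 - J)) + 7 = 6*r/(5 - J) + 7 = 7 + 6*r/(5 - J))
(6482 + Y(-128, f(2))) - 29494 = (6482 + (-35 - 6*(-128) + 7*(27 + 9*2))/(-5 + (27 + 9*2))) - 29494 = (6482 + (-35 + 768 + 7*(27 + 18))/(-5 + (27 + 18))) - 29494 = (6482 + (-35 + 768 + 7*45)/(-5 + 45)) - 29494 = (6482 + (-35 + 768 + 315)/40) - 29494 = (6482 + (1/40)*1048) - 29494 = (6482 + 131/5) - 29494 = 32541/5 - 29494 = -114929/5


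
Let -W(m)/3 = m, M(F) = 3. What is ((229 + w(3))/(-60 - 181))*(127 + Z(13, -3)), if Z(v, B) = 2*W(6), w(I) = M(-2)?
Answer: -21112/241 ≈ -87.602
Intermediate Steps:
w(I) = 3
W(m) = -3*m
Z(v, B) = -36 (Z(v, B) = 2*(-3*6) = 2*(-18) = -36)
((229 + w(3))/(-60 - 181))*(127 + Z(13, -3)) = ((229 + 3)/(-60 - 181))*(127 - 36) = (232/(-241))*91 = (232*(-1/241))*91 = -232/241*91 = -21112/241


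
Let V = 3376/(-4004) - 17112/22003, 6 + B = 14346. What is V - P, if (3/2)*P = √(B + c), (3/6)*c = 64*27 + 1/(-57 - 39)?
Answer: -35699644/22025003 - √2562621/18 ≈ -90.555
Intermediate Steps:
B = 14340 (B = -6 + 14346 = 14340)
c = 165887/48 (c = 2*(64*27 + 1/(-57 - 39)) = 2*(1728 + 1/(-96)) = 2*(1728 - 1/96) = 2*(165887/96) = 165887/48 ≈ 3456.0)
P = √2562621/18 (P = 2*√(14340 + 165887/48)/3 = 2*√(854207/48)/3 = 2*(√2562621/12)/3 = √2562621/18 ≈ 88.934)
V = -35699644/22025003 (V = 3376*(-1/4004) - 17112*1/22003 = -844/1001 - 17112/22003 = -35699644/22025003 ≈ -1.6209)
V - P = -35699644/22025003 - √2562621/18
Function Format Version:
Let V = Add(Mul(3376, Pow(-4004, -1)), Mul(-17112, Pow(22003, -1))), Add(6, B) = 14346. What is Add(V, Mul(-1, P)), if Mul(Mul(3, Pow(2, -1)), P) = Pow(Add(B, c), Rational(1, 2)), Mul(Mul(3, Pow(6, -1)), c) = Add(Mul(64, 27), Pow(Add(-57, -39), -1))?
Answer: Add(Rational(-35699644, 22025003), Mul(Rational(-1, 18), Pow(2562621, Rational(1, 2)))) ≈ -90.555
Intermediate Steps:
B = 14340 (B = Add(-6, 14346) = 14340)
c = Rational(165887, 48) (c = Mul(2, Add(Mul(64, 27), Pow(Add(-57, -39), -1))) = Mul(2, Add(1728, Pow(-96, -1))) = Mul(2, Add(1728, Rational(-1, 96))) = Mul(2, Rational(165887, 96)) = Rational(165887, 48) ≈ 3456.0)
P = Mul(Rational(1, 18), Pow(2562621, Rational(1, 2))) (P = Mul(Rational(2, 3), Pow(Add(14340, Rational(165887, 48)), Rational(1, 2))) = Mul(Rational(2, 3), Pow(Rational(854207, 48), Rational(1, 2))) = Mul(Rational(2, 3), Mul(Rational(1, 12), Pow(2562621, Rational(1, 2)))) = Mul(Rational(1, 18), Pow(2562621, Rational(1, 2))) ≈ 88.934)
V = Rational(-35699644, 22025003) (V = Add(Mul(3376, Rational(-1, 4004)), Mul(-17112, Rational(1, 22003))) = Add(Rational(-844, 1001), Rational(-17112, 22003)) = Rational(-35699644, 22025003) ≈ -1.6209)
Add(V, Mul(-1, P)) = Add(Rational(-35699644, 22025003), Mul(-1, Mul(Rational(1, 18), Pow(2562621, Rational(1, 2))))) = Add(Rational(-35699644, 22025003), Mul(Rational(-1, 18), Pow(2562621, Rational(1, 2))))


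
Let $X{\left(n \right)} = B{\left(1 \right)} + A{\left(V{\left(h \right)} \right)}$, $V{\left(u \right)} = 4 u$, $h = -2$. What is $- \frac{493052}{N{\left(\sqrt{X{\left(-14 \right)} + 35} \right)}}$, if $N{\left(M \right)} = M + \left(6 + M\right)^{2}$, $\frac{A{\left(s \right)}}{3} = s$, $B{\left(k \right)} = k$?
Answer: $- \frac{1972208}{23} + \frac{3204838 \sqrt{3}}{69} \approx -5299.7$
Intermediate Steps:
$A{\left(s \right)} = 3 s$
$X{\left(n \right)} = -23$ ($X{\left(n \right)} = 1 + 3 \cdot 4 \left(-2\right) = 1 + 3 \left(-8\right) = 1 - 24 = -23$)
$- \frac{493052}{N{\left(\sqrt{X{\left(-14 \right)} + 35} \right)}} = - \frac{493052}{\sqrt{-23 + 35} + \left(6 + \sqrt{-23 + 35}\right)^{2}} = - \frac{493052}{\sqrt{12} + \left(6 + \sqrt{12}\right)^{2}} = - \frac{493052}{2 \sqrt{3} + \left(6 + 2 \sqrt{3}\right)^{2}} = - \frac{493052}{\left(6 + 2 \sqrt{3}\right)^{2} + 2 \sqrt{3}}$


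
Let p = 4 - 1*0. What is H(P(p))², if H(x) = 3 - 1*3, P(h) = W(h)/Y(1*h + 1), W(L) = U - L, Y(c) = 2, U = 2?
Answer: 0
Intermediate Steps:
W(L) = 2 - L
p = 4 (p = 4 + 0 = 4)
P(h) = 1 - h/2 (P(h) = (2 - h)/2 = (2 - h)*(½) = 1 - h/2)
H(x) = 0 (H(x) = 3 - 3 = 0)
H(P(p))² = 0² = 0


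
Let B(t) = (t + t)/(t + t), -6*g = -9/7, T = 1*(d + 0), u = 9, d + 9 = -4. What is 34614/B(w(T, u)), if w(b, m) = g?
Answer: 34614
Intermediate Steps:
d = -13 (d = -9 - 4 = -13)
T = -13 (T = 1*(-13 + 0) = 1*(-13) = -13)
g = 3/14 (g = -(-3)/(2*7) = -1/6*(-9/7) = 3/14 ≈ 0.21429)
w(b, m) = 3/14
B(t) = 1 (B(t) = (2*t)/((2*t)) = (2*t)*(1/(2*t)) = 1)
34614/B(w(T, u)) = 34614/1 = 34614*1 = 34614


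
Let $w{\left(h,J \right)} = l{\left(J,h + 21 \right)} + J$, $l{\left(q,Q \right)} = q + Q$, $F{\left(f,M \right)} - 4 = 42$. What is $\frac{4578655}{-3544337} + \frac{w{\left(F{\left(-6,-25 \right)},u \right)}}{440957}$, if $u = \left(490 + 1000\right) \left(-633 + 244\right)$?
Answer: $- \frac{6127418839396}{1562900210509} \approx -3.9205$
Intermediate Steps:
$F{\left(f,M \right)} = 46$ ($F{\left(f,M \right)} = 4 + 42 = 46$)
$l{\left(q,Q \right)} = Q + q$
$u = -579610$ ($u = 1490 \left(-389\right) = -579610$)
$w{\left(h,J \right)} = 21 + h + 2 J$ ($w{\left(h,J \right)} = \left(\left(h + 21\right) + J\right) + J = \left(\left(21 + h\right) + J\right) + J = \left(21 + J + h\right) + J = 21 + h + 2 J$)
$\frac{4578655}{-3544337} + \frac{w{\left(F{\left(-6,-25 \right)},u \right)}}{440957} = \frac{4578655}{-3544337} + \frac{21 + 46 + 2 \left(-579610\right)}{440957} = 4578655 \left(- \frac{1}{3544337}\right) + \left(21 + 46 - 1159220\right) \frac{1}{440957} = - \frac{4578655}{3544337} - \frac{1159153}{440957} = - \frac{6127418839396}{1562900210509}$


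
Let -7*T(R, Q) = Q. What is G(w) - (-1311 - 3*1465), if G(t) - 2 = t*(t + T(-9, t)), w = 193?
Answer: 263450/7 ≈ 37636.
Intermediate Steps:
T(R, Q) = -Q/7
G(t) = 2 + 6*t²/7 (G(t) = 2 + t*(t - t/7) = 2 + t*(6*t/7) = 2 + 6*t²/7)
G(w) - (-1311 - 3*1465) = (2 + (6/7)*193²) - (-1311 - 3*1465) = (2 + (6/7)*37249) - (-1311 - 1*4395) = (2 + 223494/7) - (-1311 - 4395) = 223508/7 - 1*(-5706) = 223508/7 + 5706 = 263450/7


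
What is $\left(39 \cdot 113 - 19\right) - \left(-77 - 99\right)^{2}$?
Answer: $-26588$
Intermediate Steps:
$\left(39 \cdot 113 - 19\right) - \left(-77 - 99\right)^{2} = \left(4407 - 19\right) - \left(-176\right)^{2} = 4388 - 30976 = -26588$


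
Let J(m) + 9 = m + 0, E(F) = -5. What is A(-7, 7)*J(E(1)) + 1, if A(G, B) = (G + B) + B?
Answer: -97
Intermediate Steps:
J(m) = -9 + m (J(m) = -9 + (m + 0) = -9 + m)
A(G, B) = G + 2*B (A(G, B) = (B + G) + B = G + 2*B)
A(-7, 7)*J(E(1)) + 1 = (-7 + 2*7)*(-9 - 5) + 1 = (-7 + 14)*(-14) + 1 = 7*(-14) + 1 = -98 + 1 = -97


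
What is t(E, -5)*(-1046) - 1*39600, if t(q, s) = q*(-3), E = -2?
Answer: -45876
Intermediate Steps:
t(q, s) = -3*q
t(E, -5)*(-1046) - 1*39600 = -3*(-2)*(-1046) - 1*39600 = 6*(-1046) - 39600 = -6276 - 39600 = -45876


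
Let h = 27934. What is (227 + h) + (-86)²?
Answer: 35557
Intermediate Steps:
(227 + h) + (-86)² = (227 + 27934) + (-86)² = 28161 + 7396 = 35557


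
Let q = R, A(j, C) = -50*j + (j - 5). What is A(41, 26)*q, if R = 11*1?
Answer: -22154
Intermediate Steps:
A(j, C) = -5 - 49*j (A(j, C) = -50*j + (-5 + j) = -5 - 49*j)
R = 11
q = 11
A(41, 26)*q = (-5 - 49*41)*11 = (-5 - 2009)*11 = -2014*11 = -22154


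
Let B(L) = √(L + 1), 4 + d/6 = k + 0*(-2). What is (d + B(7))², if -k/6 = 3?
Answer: 17432 - 528*√2 ≈ 16685.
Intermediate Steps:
k = -18 (k = -6*3 = -18)
d = -132 (d = -24 + 6*(-18 + 0*(-2)) = -24 + 6*(-18 + 0) = -24 + 6*(-18) = -24 - 108 = -132)
B(L) = √(1 + L)
(d + B(7))² = (-132 + √(1 + 7))² = (-132 + √8)² = (-132 + 2*√2)²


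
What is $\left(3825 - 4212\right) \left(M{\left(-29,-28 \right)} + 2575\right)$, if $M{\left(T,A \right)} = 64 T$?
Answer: $-278253$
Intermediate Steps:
$\left(3825 - 4212\right) \left(M{\left(-29,-28 \right)} + 2575\right) = \left(3825 - 4212\right) \left(64 \left(-29\right) + 2575\right) = - 387 \left(-1856 + 2575\right) = \left(-387\right) 719 = -278253$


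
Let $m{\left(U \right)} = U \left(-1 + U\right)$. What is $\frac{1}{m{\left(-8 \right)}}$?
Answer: $\frac{1}{72} \approx 0.013889$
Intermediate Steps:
$\frac{1}{m{\left(-8 \right)}} = \frac{1}{\left(-8\right) \left(-1 - 8\right)} = \frac{1}{\left(-8\right) \left(-9\right)} = \frac{1}{72}$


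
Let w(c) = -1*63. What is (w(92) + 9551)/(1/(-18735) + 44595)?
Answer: 44439420/208871831 ≈ 0.21276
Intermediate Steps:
w(c) = -63
(w(92) + 9551)/(1/(-18735) + 44595) = (-63 + 9551)/(1/(-18735) + 44595) = 9488/(-1/18735 + 44595) = 9488/(835487324/18735) = 9488*(18735/835487324) = 44439420/208871831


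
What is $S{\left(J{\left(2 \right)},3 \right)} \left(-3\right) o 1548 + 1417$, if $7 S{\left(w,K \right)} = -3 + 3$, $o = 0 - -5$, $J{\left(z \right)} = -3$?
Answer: $1417$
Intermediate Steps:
$o = 5$ ($o = 0 + 5 = 5$)
$S{\left(w,K \right)} = 0$ ($S{\left(w,K \right)} = \frac{-3 + 3}{7} = \frac{1}{7} \cdot 0 = 0$)
$S{\left(J{\left(2 \right)},3 \right)} \left(-3\right) o 1548 + 1417 = 0 \left(-3\right) 5 \cdot 1548 + 1417 = 0 \cdot 5 \cdot 1548 + 1417 = 0 \cdot 1548 + 1417 = 0 + 1417 = 1417$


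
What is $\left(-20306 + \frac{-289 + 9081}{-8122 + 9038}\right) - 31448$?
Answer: $- \frac{11849468}{229} \approx -51744.0$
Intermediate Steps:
$\left(-20306 + \frac{-289 + 9081}{-8122 + 9038}\right) - 31448 = \left(-20306 + \frac{8792}{916}\right) - 31448 = \left(-20306 + 8792 \cdot \frac{1}{916}\right) - 31448 = \left(-20306 + \frac{2198}{229}\right) - 31448 = - \frac{4647876}{229} - 31448 = - \frac{11849468}{229}$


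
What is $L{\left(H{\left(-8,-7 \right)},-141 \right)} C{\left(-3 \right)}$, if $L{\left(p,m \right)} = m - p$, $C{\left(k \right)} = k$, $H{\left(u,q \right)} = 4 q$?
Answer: $339$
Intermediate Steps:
$L{\left(H{\left(-8,-7 \right)},-141 \right)} C{\left(-3 \right)} = \left(-141 - 4 \left(-7\right)\right) \left(-3\right) = \left(-141 - -28\right) \left(-3\right) = \left(-141 + 28\right) \left(-3\right) = \left(-113\right) \left(-3\right) = 339$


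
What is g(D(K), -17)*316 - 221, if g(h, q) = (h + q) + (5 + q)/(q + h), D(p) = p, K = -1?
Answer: -17095/3 ≈ -5698.3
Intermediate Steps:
g(h, q) = h + q + (5 + q)/(h + q) (g(h, q) = (h + q) + (5 + q)/(h + q) = h + q + (5 + q)/(h + q))
g(D(K), -17)*316 - 221 = ((5 - 17 + (-1)**2 + (-17)**2 + 2*(-1)*(-17))/(-1 - 17))*316 - 221 = ((5 - 17 + 1 + 289 + 34)/(-18))*316 - 221 = -1/18*312*316 - 221 = -52/3*316 - 221 = -16432/3 - 221 = -17095/3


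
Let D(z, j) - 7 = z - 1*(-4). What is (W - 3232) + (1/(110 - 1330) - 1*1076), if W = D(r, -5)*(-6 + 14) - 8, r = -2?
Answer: -5177681/1220 ≈ -4244.0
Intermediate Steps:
D(z, j) = 11 + z (D(z, j) = 7 + (z - 1*(-4)) = 7 + (z + 4) = 7 + (4 + z) = 11 + z)
W = 64 (W = (11 - 2)*(-6 + 14) - 8 = 9*8 - 8 = 72 - 8 = 64)
(W - 3232) + (1/(110 - 1330) - 1*1076) = (64 - 3232) + (1/(110 - 1330) - 1*1076) = -3168 + (1/(-1220) - 1076) = -3168 + (-1/1220 - 1076) = -3168 - 1312721/1220 = -5177681/1220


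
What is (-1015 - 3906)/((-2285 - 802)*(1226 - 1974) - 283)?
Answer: -4921/2308793 ≈ -0.0021314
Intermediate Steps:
(-1015 - 3906)/((-2285 - 802)*(1226 - 1974) - 283) = -4921/(-3087*(-748) - 283) = -4921/(2309076 - 283) = -4921/2308793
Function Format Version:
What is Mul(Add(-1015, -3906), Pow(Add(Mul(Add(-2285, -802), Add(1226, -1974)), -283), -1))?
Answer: Rational(-4921, 2308793) ≈ -0.0021314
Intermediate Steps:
Mul(Add(-1015, -3906), Pow(Add(Mul(Add(-2285, -802), Add(1226, -1974)), -283), -1)) = Mul(-4921, Pow(Add(Mul(-3087, -748), -283), -1)) = Mul(-4921, Pow(Add(2309076, -283), -1)) = Mul(-4921, Pow(2308793, -1)) = Mul(-4921, Rational(1, 2308793)) = Rational(-4921, 2308793)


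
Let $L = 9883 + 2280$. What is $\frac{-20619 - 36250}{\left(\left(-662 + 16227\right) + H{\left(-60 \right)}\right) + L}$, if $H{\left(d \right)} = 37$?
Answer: $- \frac{56869}{27765} \approx -2.0482$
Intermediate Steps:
$L = 12163$
$\frac{-20619 - 36250}{\left(\left(-662 + 16227\right) + H{\left(-60 \right)}\right) + L} = \frac{-20619 - 36250}{\left(\left(-662 + 16227\right) + 37\right) + 12163} = - \frac{56869}{\left(15565 + 37\right) + 12163} = - \frac{56869}{15602 + 12163} = - \frac{56869}{27765}$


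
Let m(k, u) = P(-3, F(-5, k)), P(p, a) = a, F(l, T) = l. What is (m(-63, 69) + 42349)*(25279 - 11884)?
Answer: 567197880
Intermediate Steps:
m(k, u) = -5
(m(-63, 69) + 42349)*(25279 - 11884) = (-5 + 42349)*(25279 - 11884) = 42344*13395 = 567197880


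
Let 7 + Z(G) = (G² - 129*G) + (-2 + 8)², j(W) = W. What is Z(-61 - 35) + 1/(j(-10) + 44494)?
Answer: 962144437/44484 ≈ 21629.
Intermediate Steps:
Z(G) = 29 + G² - 129*G (Z(G) = -7 + ((G² - 129*G) + (-2 + 8)²) = -7 + ((G² - 129*G) + 6²) = -7 + ((G² - 129*G) + 36) = -7 + (36 + G² - 129*G) = 29 + G² - 129*G)
Z(-61 - 35) + 1/(j(-10) + 44494) = (29 + (-61 - 35)² - 129*(-61 - 35)) + 1/(-10 + 44494) = (29 + (-96)² - 129*(-96)) + 1/44484 = (29 + 9216 + 12384) + 1/44484 = 21629 + 1/44484 = 962144437/44484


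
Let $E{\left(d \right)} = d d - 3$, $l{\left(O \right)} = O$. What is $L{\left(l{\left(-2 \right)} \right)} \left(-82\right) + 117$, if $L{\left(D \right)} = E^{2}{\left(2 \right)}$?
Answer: $35$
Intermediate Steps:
$E{\left(d \right)} = -3 + d^{2}$ ($E{\left(d \right)} = d^{2} - 3 = -3 + d^{2}$)
$L{\left(D \right)} = 1$ ($L{\left(D \right)} = \left(-3 + 2^{2}\right)^{2} = \left(-3 + 4\right)^{2} = 1^{2} = 1$)
$L{\left(l{\left(-2 \right)} \right)} \left(-82\right) + 117 = 1 \left(-82\right) + 117 = -82 + 117 = 35$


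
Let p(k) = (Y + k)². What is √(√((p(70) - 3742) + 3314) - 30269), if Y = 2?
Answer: √(-30269 + 2*√1189) ≈ 173.78*I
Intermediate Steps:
p(k) = (2 + k)²
√(√((p(70) - 3742) + 3314) - 30269) = √(√(((2 + 70)² - 3742) + 3314) - 30269) = √(√((72² - 3742) + 3314) - 30269) = √(√((5184 - 3742) + 3314) - 30269) = √(√(1442 + 3314) - 30269) = √(√4756 - 30269) = √(2*√1189 - 30269) = √(-30269 + 2*√1189)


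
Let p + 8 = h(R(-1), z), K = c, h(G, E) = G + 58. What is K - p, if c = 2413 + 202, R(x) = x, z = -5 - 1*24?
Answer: 2566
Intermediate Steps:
z = -29 (z = -5 - 24 = -29)
c = 2615
h(G, E) = 58 + G
K = 2615
p = 49 (p = -8 + (58 - 1) = -8 + 57 = 49)
K - p = 2615 - 1*49 = 2615 - 49 = 2566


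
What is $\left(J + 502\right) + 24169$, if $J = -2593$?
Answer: $22078$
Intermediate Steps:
$\left(J + 502\right) + 24169 = \left(-2593 + 502\right) + 24169 = -2091 + 24169 = 22078$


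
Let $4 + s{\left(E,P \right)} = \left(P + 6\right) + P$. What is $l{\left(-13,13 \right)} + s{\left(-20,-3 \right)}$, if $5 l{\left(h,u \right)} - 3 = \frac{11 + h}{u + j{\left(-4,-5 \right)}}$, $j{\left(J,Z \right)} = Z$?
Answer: $- \frac{69}{20} \approx -3.45$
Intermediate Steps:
$s{\left(E,P \right)} = 2 + 2 P$ ($s{\left(E,P \right)} = -4 + \left(\left(P + 6\right) + P\right) = -4 + \left(\left(6 + P\right) + P\right) = -4 + \left(6 + 2 P\right) = 2 + 2 P$)
$l{\left(h,u \right)} = \frac{3}{5} + \frac{11 + h}{5 \left(-5 + u\right)}$ ($l{\left(h,u \right)} = \frac{3}{5} + \frac{\left(11 + h\right) \frac{1}{u - 5}}{5} = \frac{3}{5} + \frac{\left(11 + h\right) \frac{1}{-5 + u}}{5} = \frac{3}{5} + \frac{\frac{1}{-5 + u} \left(11 + h\right)}{5} = \frac{3}{5} + \frac{11 + h}{5 \left(-5 + u\right)}$)
$l{\left(-13,13 \right)} + s{\left(-20,-3 \right)} = \frac{-4 - 13 + 3 \cdot 13}{5 \left(-5 + 13\right)} + \left(2 + 2 \left(-3\right)\right) = \frac{-4 - 13 + 39}{5 \cdot 8} + \left(2 - 6\right) = \frac{1}{5} \cdot \frac{1}{8} \cdot 22 - 4 = \frac{11}{20} - 4 = - \frac{69}{20}$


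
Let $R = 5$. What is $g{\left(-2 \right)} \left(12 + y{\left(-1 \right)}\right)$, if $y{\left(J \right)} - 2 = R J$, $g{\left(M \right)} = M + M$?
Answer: $-36$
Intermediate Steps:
$g{\left(M \right)} = 2 M$
$y{\left(J \right)} = 2 + 5 J$
$g{\left(-2 \right)} \left(12 + y{\left(-1 \right)}\right) = 2 \left(-2\right) \left(12 + \left(2 + 5 \left(-1\right)\right)\right) = - 4 \left(12 + \left(2 - 5\right)\right) = - 4 \left(12 - 3\right) = \left(-4\right) 9 = -36$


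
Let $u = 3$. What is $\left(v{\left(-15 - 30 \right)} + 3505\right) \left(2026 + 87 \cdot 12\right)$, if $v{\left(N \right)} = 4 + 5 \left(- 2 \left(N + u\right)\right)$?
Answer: $12062030$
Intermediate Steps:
$v{\left(N \right)} = -26 - 10 N$ ($v{\left(N \right)} = 4 + 5 \left(- 2 \left(N + 3\right)\right) = 4 + 5 \left(- 2 \left(3 + N\right)\right) = 4 + 5 \left(-6 - 2 N\right) = 4 - \left(30 + 10 N\right) = -26 - 10 N$)
$\left(v{\left(-15 - 30 \right)} + 3505\right) \left(2026 + 87 \cdot 12\right) = \left(\left(-26 - 10 \left(-15 - 30\right)\right) + 3505\right) \left(2026 + 87 \cdot 12\right) = \left(\left(-26 - 10 \left(-15 - 30\right)\right) + 3505\right) \left(2026 + 1044\right) = \left(\left(-26 - -450\right) + 3505\right) 3070 = \left(\left(-26 + 450\right) + 3505\right) 3070 = \left(424 + 3505\right) 3070 = 3929 \cdot 3070 = 12062030$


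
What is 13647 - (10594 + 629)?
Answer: 2424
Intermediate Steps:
13647 - (10594 + 629) = 13647 - 1*11223 = 13647 - 11223 = 2424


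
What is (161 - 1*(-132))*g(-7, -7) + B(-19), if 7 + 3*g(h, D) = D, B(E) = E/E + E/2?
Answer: -8255/6 ≈ -1375.8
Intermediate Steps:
B(E) = 1 + E/2 (B(E) = 1 + E*(1/2) = 1 + E/2)
g(h, D) = -7/3 + D/3
(161 - 1*(-132))*g(-7, -7) + B(-19) = (161 - 1*(-132))*(-7/3 + (1/3)*(-7)) + (1 + (1/2)*(-19)) = (161 + 132)*(-7/3 - 7/3) + (1 - 19/2) = 293*(-14/3) - 17/2 = -4102/3 - 17/2 = -8255/6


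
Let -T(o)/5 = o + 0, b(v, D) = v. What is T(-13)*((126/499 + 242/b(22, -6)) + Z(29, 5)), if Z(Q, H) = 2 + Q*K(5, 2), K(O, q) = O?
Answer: 5132920/499 ≈ 10286.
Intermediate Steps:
T(o) = -5*o (T(o) = -5*(o + 0) = -5*o)
Z(Q, H) = 2 + 5*Q (Z(Q, H) = 2 + Q*5 = 2 + 5*Q)
T(-13)*((126/499 + 242/b(22, -6)) + Z(29, 5)) = (-5*(-13))*((126/499 + 242/22) + (2 + 5*29)) = 65*((126*(1/499) + 242*(1/22)) + (2 + 145)) = 65*((126/499 + 11) + 147) = 65*(5615/499 + 147) = 65*(78968/499) = 5132920/499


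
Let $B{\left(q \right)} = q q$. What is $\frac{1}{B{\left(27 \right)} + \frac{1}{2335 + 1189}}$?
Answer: $\frac{3524}{2568997} \approx 0.0013717$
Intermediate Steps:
$B{\left(q \right)} = q^{2}$
$\frac{1}{B{\left(27 \right)} + \frac{1}{2335 + 1189}} = \frac{1}{27^{2} + \frac{1}{2335 + 1189}} = \frac{1}{729 + \frac{1}{3524}} = \frac{1}{\frac{2568997}{3524}} = \frac{3524}{2568997}$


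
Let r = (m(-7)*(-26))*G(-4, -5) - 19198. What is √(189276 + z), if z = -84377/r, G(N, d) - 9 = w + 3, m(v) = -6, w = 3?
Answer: √53792178460730/16858 ≈ 435.06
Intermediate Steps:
G(N, d) = 15 (G(N, d) = 9 + (3 + 3) = 9 + 6 = 15)
r = -16858 (r = -6*(-26)*15 - 19198 = 156*15 - 19198 = 2340 - 19198 = -16858)
z = 84377/16858 (z = -84377/(-16858) = -84377*(-1/16858) = 84377/16858 ≈ 5.0052)
√(189276 + z) = √(189276 + 84377/16858) = √(3190899185/16858) = √53792178460730/16858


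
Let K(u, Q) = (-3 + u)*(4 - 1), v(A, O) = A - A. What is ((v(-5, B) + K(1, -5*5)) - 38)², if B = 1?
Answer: 1936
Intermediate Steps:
v(A, O) = 0
K(u, Q) = -9 + 3*u (K(u, Q) = (-3 + u)*3 = -9 + 3*u)
((v(-5, B) + K(1, -5*5)) - 38)² = ((0 + (-9 + 3*1)) - 38)² = ((0 + (-9 + 3)) - 38)² = ((0 - 6) - 38)² = (-6 - 38)² = (-44)² = 1936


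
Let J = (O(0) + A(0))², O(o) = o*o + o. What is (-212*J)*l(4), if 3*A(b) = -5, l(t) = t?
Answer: -21200/9 ≈ -2355.6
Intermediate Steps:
O(o) = o + o² (O(o) = o² + o = o + o²)
A(b) = -5/3 (A(b) = (⅓)*(-5) = -5/3)
J = 25/9 (J = (0*(1 + 0) - 5/3)² = (0*1 - 5/3)² = (0 - 5/3)² = (-5/3)² = 25/9 ≈ 2.7778)
(-212*J)*l(4) = -212*25/9*4 = -5300/9*4 = -21200/9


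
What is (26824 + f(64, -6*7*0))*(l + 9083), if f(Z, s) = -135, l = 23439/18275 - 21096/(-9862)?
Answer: 21853327686276476/90114025 ≈ 2.4251e+8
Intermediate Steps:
l = 308342409/90114025 (l = 23439*(1/18275) - 21096*(-1/9862) = 23439/18275 + 10548/4931 = 308342409/90114025 ≈ 3.4217)
(26824 + f(64, -6*7*0))*(l + 9083) = (26824 - 135)*(308342409/90114025 + 9083) = 26689*(818814031484/90114025) = 21853327686276476/90114025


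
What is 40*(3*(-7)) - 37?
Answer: -877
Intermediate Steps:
40*(3*(-7)) - 37 = 40*(-21) - 37 = -840 - 37 = -877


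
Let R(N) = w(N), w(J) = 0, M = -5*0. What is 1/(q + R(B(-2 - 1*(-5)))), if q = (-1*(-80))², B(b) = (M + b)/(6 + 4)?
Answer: 1/6400 ≈ 0.00015625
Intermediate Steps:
M = 0
B(b) = b/10 (B(b) = (0 + b)/(6 + 4) = b/10)
R(N) = 0
q = 6400 (q = 80² = 6400)
1/(q + R(B(-2 - 1*(-5)))) = 1/(6400 + 0) = 1/6400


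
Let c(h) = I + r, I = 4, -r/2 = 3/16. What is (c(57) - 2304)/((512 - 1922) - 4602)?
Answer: 18403/48096 ≈ 0.38263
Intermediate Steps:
r = -3/8 (r = -6/16 = -2*3/16 = -3/8 ≈ -0.37500)
c(h) = 29/8 (c(h) = 4 - 3/8 = 29/8)
(c(57) - 2304)/((512 - 1922) - 4602) = (29/8 - 2304)/((512 - 1922) - 4602) = -18403/(8*(-1410 - 4602)) = -18403/8/(-6012) = -18403/8*(-1/6012) = 18403/48096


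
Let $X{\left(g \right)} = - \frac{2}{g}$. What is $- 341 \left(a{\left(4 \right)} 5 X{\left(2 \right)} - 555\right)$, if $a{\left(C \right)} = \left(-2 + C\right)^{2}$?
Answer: $196075$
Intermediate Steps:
$- 341 \left(a{\left(4 \right)} 5 X{\left(2 \right)} - 555\right) = - 341 \left(\left(-2 + 4\right)^{2} \cdot 5 \left(- \frac{2}{2}\right) - 555\right) = - 341 \left(2^{2} \cdot 5 \left(\left(-2\right) \frac{1}{2}\right) - 555\right) = - 341 \left(4 \cdot 5 \left(-1\right) - 555\right) = - 341 \left(20 \left(-1\right) - 555\right) = - 341 \left(-20 - 555\right) = \left(-341\right) \left(-575\right) = 196075$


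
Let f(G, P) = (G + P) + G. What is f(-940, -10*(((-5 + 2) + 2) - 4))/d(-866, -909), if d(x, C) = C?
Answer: 610/303 ≈ 2.0132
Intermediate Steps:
f(G, P) = P + 2*G
f(-940, -10*(((-5 + 2) + 2) - 4))/d(-866, -909) = (-10*(((-5 + 2) + 2) - 4) + 2*(-940))/(-909) = (-10*((-3 + 2) - 4) - 1880)*(-1/909) = (-10*(-1 - 4) - 1880)*(-1/909) = (-10*(-5) - 1880)*(-1/909) = (50 - 1880)*(-1/909) = -1830*(-1/909) = 610/303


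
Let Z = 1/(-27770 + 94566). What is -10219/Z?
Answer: -682588324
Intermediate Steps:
Z = 1/66796 ≈ 1.4971e-5
-10219/Z = -10219/1/66796 = -10219*66796 = -682588324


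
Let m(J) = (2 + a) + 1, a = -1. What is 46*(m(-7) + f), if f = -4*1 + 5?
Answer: 138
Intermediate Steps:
m(J) = 2 (m(J) = (2 - 1) + 1 = 1 + 1 = 2)
f = 1 (f = -4 + 5 = 1)
46*(m(-7) + f) = 46*(2 + 1) = 46*3 = 138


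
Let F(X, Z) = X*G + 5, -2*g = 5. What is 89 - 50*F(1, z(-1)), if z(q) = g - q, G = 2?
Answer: -261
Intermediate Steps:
g = -5/2 (g = -½*5 = -5/2 ≈ -2.5000)
z(q) = -5/2 - q
F(X, Z) = 5 + 2*X (F(X, Z) = X*2 + 5 = 2*X + 5 = 5 + 2*X)
89 - 50*F(1, z(-1)) = 89 - 50*(5 + 2*1) = 89 - 50*(5 + 2) = 89 - 50*7 = 89 - 350 = -261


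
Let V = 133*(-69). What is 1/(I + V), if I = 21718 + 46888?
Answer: 1/59429 ≈ 1.6827e-5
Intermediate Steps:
I = 68606
V = -9177
1/(I + V) = 1/(68606 - 9177) = 1/59429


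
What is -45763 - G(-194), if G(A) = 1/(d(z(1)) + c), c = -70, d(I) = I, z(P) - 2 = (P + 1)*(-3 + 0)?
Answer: -3386461/74 ≈ -45763.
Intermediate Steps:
z(P) = -1 - 3*P (z(P) = 2 + (P + 1)*(-3 + 0) = 2 + (1 + P)*(-3) = 2 + (-3 - 3*P) = -1 - 3*P)
G(A) = -1/74 (G(A) = 1/((-1 - 3*1) - 70) = 1/((-1 - 3) - 70) = 1/(-4 - 70) = 1/(-74) = -1/74)
-45763 - G(-194) = -45763 - 1*(-1/74) = -45763 + 1/74 = -3386461/74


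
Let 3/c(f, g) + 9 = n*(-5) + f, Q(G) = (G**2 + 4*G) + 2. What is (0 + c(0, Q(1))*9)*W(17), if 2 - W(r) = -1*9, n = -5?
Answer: 297/16 ≈ 18.563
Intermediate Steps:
Q(G) = 2 + G**2 + 4*G
c(f, g) = 3/(16 + f) (c(f, g) = 3/(-9 + (-5*(-5) + f)) = 3/(-9 + (25 + f)) = 3/(16 + f))
W(r) = 11 (W(r) = 2 - (-1)*9 = 2 - 1*(-9) = 2 + 9 = 11)
(0 + c(0, Q(1))*9)*W(17) = (0 + (3/(16 + 0))*9)*11 = (0 + (3/16)*9)*11 = (0 + 27/16)*11 = (27/16)*11 = 297/16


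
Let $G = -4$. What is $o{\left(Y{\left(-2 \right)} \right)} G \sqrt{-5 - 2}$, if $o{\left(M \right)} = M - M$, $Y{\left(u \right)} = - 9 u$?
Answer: $0$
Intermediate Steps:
$o{\left(M \right)} = 0$
$o{\left(Y{\left(-2 \right)} \right)} G \sqrt{-5 - 2} = 0 \left(- 4 \sqrt{-5 - 2}\right) = 0 \left(- 4 \sqrt{-7}\right) = 0 \left(- 4 i \sqrt{7}\right) = 0$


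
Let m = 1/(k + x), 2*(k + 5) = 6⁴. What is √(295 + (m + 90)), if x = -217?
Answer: √69868686/426 ≈ 19.621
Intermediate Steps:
k = 643 (k = -5 + (½)*6⁴ = -5 + (½)*1296 = -5 + 648 = 643)
m = 1/426 (m = 1/(643 - 217) = 1/426 ≈ 0.0023474)
√(295 + (m + 90)) = √(295 + (1/426 + 90)) = √(295 + 38341/426) = √(164011/426) = √69868686/426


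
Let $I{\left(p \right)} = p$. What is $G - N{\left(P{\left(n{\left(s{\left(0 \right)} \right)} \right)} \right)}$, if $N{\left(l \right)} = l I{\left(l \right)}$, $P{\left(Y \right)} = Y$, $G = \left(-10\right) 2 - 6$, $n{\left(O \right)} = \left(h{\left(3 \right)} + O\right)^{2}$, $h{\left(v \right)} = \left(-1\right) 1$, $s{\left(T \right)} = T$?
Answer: $-27$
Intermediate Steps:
$h{\left(v \right)} = -1$
$n{\left(O \right)} = \left(-1 + O\right)^{2}$
$G = -26$ ($G = -20 - 6 = -26$)
$N{\left(l \right)} = l^{2}$ ($N{\left(l \right)} = l l = l^{2}$)
$G - N{\left(P{\left(n{\left(s{\left(0 \right)} \right)} \right)} \right)} = -26 - \left(\left(-1 + 0\right)^{2}\right)^{2} = -26 - \left(\left(-1\right)^{2}\right)^{2} = -26 - 1^{2} = -26 - 1 = -27$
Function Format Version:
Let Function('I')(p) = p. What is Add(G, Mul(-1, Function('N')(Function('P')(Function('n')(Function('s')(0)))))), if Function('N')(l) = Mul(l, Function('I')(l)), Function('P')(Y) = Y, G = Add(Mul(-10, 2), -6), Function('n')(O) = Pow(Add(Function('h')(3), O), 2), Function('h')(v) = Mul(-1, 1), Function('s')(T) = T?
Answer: -27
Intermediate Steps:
Function('h')(v) = -1
Function('n')(O) = Pow(Add(-1, O), 2)
G = -26 (G = Add(-20, -6) = -26)
Function('N')(l) = Pow(l, 2) (Function('N')(l) = Mul(l, l) = Pow(l, 2))
Add(G, Mul(-1, Function('N')(Function('P')(Function('n')(Function('s')(0)))))) = Add(-26, Mul(-1, Pow(Pow(Add(-1, 0), 2), 2))) = Add(-26, Mul(-1, Pow(Pow(-1, 2), 2))) = Add(-26, Mul(-1, Pow(1, 2))) = Add(-26, Mul(-1, 1)) = Add(-26, -1) = -27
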